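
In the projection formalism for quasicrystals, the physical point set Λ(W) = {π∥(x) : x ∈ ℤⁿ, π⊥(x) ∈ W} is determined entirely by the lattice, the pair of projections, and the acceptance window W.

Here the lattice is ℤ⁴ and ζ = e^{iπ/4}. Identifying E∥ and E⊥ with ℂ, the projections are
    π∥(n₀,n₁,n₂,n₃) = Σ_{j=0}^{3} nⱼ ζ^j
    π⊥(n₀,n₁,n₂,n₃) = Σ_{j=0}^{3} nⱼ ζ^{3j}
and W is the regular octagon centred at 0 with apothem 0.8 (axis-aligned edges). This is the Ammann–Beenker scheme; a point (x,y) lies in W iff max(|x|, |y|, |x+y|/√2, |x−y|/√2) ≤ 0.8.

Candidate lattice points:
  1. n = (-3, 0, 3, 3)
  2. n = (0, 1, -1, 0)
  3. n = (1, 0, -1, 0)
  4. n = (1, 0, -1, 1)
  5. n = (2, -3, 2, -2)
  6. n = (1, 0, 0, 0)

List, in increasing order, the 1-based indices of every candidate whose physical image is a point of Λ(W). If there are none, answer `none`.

With ζ = e^{iπ/4} the internal vectors are ζ^0,ζ^3,ζ^6,ζ^9.
candidate 1: n = (-3, 0, 3, 3) → π⊥ ≈ (-0.878680, -0.878680); max(|x|,|y|,|x±y|/√2) = 1.242641 > 0.8 ⇒ ∉ W
candidate 2: n = (0, 1, -1, 0) → π⊥ ≈ (-0.707107, +1.707107); max(|x|,|y|,|x±y|/√2) = 1.707107 > 0.8 ⇒ ∉ W
candidate 3: n = (1, 0, -1, 0) → π⊥ ≈ (+1.000000, +1.000000); max(|x|,|y|,|x±y|/√2) = 1.414214 > 0.8 ⇒ ∉ W
candidate 4: n = (1, 0, -1, 1) → π⊥ ≈ (+1.707107, +1.707107); max(|x|,|y|,|x±y|/√2) = 2.414214 > 0.8 ⇒ ∉ W
candidate 5: n = (2, -3, 2, -2) → π⊥ ≈ (+2.707107, -5.535534); max(|x|,|y|,|x±y|/√2) = 5.828427 > 0.8 ⇒ ∉ W
candidate 6: n = (1, 0, 0, 0) → π⊥ ≈ (+1.000000, +0.000000); max(|x|,|y|,|x±y|/√2) = 1.000000 > 0.8 ⇒ ∉ W

none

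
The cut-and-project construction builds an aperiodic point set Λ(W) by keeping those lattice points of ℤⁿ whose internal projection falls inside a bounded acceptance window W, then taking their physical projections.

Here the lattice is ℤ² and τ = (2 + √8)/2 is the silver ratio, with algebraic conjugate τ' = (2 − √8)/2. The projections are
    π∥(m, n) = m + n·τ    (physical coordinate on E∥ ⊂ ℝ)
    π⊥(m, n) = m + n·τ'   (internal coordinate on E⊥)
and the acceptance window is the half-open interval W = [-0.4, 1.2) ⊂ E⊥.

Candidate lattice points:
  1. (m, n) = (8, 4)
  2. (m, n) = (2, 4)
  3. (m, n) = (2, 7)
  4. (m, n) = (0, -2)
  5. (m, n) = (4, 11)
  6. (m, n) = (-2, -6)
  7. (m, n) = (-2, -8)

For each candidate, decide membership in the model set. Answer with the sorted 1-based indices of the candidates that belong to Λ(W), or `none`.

Compute τ' = (2−√8)/2 = -0.41421, so π⊥(m,n) = m -0.41421·n.
candidate 1: (m,n)=(8,4) → π∥ = 8+4·τ ≈ 17.65685, π⊥ = 8+4·τ' ≈ 6.34315 ∉ [-0.4, 1.2) ⇒ out
candidate 2: (m,n)=(2,4) → π∥ = 2+4·τ ≈ 11.65685, π⊥ = 2+4·τ' ≈ 0.34315 ∈ [-0.4, 1.2) ⇒ IN Λ
candidate 3: (m,n)=(2,7) → π∥ = 2+7·τ ≈ 18.89949, π⊥ = 2+7·τ' ≈ -0.89949 ∉ [-0.4, 1.2) ⇒ out
candidate 4: (m,n)=(0,-2) → π∥ = 0-2·τ ≈ -4.82843, π⊥ = 0-2·τ' ≈ 0.82843 ∈ [-0.4, 1.2) ⇒ IN Λ
candidate 5: (m,n)=(4,11) → π∥ = 4+11·τ ≈ 30.55635, π⊥ = 4+11·τ' ≈ -0.55635 ∉ [-0.4, 1.2) ⇒ out
candidate 6: (m,n)=(-2,-6) → π∥ = -2-6·τ ≈ -16.48528, π⊥ = -2-6·τ' ≈ 0.48528 ∈ [-0.4, 1.2) ⇒ IN Λ
candidate 7: (m,n)=(-2,-8) → π∥ = -2-8·τ ≈ -21.31371, π⊥ = -2-8·τ' ≈ 1.31371 ∉ [-0.4, 1.2) ⇒ out

2, 4, 6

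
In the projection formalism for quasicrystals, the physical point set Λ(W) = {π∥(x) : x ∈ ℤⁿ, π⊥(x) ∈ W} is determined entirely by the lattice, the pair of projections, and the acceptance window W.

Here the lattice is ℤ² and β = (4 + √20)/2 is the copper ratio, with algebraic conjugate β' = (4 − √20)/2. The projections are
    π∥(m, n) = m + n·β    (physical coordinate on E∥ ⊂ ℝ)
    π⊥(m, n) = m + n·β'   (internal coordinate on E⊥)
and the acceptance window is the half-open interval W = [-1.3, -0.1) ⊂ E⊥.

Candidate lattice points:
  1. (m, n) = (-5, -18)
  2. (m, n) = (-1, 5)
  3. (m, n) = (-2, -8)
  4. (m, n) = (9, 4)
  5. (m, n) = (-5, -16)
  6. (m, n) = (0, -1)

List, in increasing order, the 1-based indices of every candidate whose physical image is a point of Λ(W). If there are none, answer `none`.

β' = (4−√20)/2 ≈ -0.23607.
[1] lift (-5,-18): star map gives -0.75078; window check -1.3 ≤ -0.75078 < -0.1 is true → IN Λ
[2] lift (-1,5): star map gives -2.18034; window check -1.3 ≤ -2.18034 < -0.1 is false → out
[3] lift (-2,-8): star map gives -0.11146; window check -1.3 ≤ -0.11146 < -0.1 is true → IN Λ
[4] lift (9,4): star map gives 8.05573; window check -1.3 ≤ 8.05573 < -0.1 is false → out
[5] lift (-5,-16): star map gives -1.22291; window check -1.3 ≤ -1.22291 < -0.1 is true → IN Λ
[6] lift (0,-1): star map gives 0.23607; window check -1.3 ≤ 0.23607 < -0.1 is false → out

1, 3, 5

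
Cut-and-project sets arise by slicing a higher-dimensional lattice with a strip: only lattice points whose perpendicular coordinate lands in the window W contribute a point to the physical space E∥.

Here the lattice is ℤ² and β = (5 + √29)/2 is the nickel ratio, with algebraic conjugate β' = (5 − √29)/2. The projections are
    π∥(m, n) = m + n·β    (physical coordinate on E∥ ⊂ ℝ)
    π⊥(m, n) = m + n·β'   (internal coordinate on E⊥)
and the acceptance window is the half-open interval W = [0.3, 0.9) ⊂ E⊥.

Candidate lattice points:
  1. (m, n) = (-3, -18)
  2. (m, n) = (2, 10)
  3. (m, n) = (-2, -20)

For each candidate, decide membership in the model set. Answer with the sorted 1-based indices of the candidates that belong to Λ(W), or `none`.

1

β' = (5−√29)/2 ≈ -0.1926.
#1 (-3,-18): internal coord -3 + (-18)·β' = +0.4665; +0.4665 ∈ [0.3, 0.9) → IN Λ
#2 (2,10): internal coord 2 + (10)·β' = +0.0742; +0.0742 ∉ [0.3, 0.9) → out
#3 (-2,-20): internal coord -2 + (-20)·β' = +1.8516; +1.8516 ∉ [0.3, 0.9) → out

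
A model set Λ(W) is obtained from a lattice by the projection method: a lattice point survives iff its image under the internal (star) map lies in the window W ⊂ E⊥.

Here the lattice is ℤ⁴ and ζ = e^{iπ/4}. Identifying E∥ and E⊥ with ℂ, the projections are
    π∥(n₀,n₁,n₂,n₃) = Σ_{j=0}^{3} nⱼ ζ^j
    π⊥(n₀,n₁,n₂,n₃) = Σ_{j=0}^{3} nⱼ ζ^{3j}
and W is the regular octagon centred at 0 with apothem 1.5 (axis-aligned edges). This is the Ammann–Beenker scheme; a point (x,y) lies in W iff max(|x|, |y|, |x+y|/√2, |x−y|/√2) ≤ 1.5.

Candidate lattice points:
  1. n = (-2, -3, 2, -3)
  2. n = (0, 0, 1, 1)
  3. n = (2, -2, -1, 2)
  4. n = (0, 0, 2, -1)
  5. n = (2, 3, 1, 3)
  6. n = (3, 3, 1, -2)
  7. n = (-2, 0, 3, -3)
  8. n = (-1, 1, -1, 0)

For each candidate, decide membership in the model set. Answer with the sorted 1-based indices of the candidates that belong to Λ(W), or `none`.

2, 6

With ζ = e^{iπ/4} the internal vectors are ζ^0,ζ^3,ζ^6,ζ^9.
#1 (-2, -3, 2, -3): internal (-2.000000, -6.242641); octagon support 6.242641 vs apothem 1.5 → ∉ W
#2 (0, 0, 1, 1): internal (0.707107, -0.292893); octagon support 0.707107 vs apothem 1.5 → ∈ W
#3 (2, -2, -1, 2): internal (4.828427, 1.000000); octagon support 4.828427 vs apothem 1.5 → ∉ W
#4 (0, 0, 2, -1): internal (-0.707107, -2.707107); octagon support 2.707107 vs apothem 1.5 → ∉ W
#5 (2, 3, 1, 3): internal (2.000000, 3.242641); octagon support 3.707107 vs apothem 1.5 → ∉ W
#6 (3, 3, 1, -2): internal (-0.535534, -0.292893); octagon support 0.585786 vs apothem 1.5 → ∈ W
#7 (-2, 0, 3, -3): internal (-4.121320, -5.121320); octagon support 6.535534 vs apothem 1.5 → ∉ W
#8 (-1, 1, -1, 0): internal (-1.707107, 1.707107); octagon support 2.414214 vs apothem 1.5 → ∉ W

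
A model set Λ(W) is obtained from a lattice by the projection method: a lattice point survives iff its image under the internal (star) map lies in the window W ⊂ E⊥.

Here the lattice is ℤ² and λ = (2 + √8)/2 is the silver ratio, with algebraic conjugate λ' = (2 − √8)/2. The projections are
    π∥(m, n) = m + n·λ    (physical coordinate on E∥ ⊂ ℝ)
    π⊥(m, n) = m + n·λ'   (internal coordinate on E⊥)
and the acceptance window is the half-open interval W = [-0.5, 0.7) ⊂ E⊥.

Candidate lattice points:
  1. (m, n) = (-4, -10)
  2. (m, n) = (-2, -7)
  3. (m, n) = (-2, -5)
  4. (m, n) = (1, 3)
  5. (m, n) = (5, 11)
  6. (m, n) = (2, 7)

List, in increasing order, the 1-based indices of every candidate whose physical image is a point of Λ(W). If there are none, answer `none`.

1, 3, 4, 5

λ' = (2−√8)/2 ≈ -0.41421.
candidate 1: (m,n)=(-4,-10) → π∥ = -4-10·λ ≈ -28.14214, π⊥ = -4-10·λ' ≈ 0.14214 ∈ [-0.5, 0.7) ⇒ IN Λ
candidate 2: (m,n)=(-2,-7) → π∥ = -2-7·λ ≈ -18.89949, π⊥ = -2-7·λ' ≈ 0.89949 ∉ [-0.5, 0.7) ⇒ out
candidate 3: (m,n)=(-2,-5) → π∥ = -2-5·λ ≈ -14.07107, π⊥ = -2-5·λ' ≈ 0.07107 ∈ [-0.5, 0.7) ⇒ IN Λ
candidate 4: (m,n)=(1,3) → π∥ = 1+3·λ ≈ 8.24264, π⊥ = 1+3·λ' ≈ -0.24264 ∈ [-0.5, 0.7) ⇒ IN Λ
candidate 5: (m,n)=(5,11) → π∥ = 5+11·λ ≈ 31.55635, π⊥ = 5+11·λ' ≈ 0.44365 ∈ [-0.5, 0.7) ⇒ IN Λ
candidate 6: (m,n)=(2,7) → π∥ = 2+7·λ ≈ 18.89949, π⊥ = 2+7·λ' ≈ -0.89949 ∉ [-0.5, 0.7) ⇒ out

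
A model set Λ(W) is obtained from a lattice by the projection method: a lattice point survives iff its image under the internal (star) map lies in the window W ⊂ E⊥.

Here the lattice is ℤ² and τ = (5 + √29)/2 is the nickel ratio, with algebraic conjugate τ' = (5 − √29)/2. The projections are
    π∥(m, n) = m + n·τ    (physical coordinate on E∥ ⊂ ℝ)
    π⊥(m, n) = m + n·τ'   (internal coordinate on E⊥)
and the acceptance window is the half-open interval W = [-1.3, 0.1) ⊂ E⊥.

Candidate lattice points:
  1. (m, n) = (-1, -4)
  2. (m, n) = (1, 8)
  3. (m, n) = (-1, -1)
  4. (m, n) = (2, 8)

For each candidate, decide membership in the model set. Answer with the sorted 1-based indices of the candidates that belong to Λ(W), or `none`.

Compute τ' = (5−√29)/2 = -0.19258, so π⊥(m,n) = m -0.19258·n.
[1] lift (-1,-4): star map gives -0.22967; window check -1.3 ≤ -0.22967 < 0.1 is true → IN Λ
[2] lift (1,8): star map gives -0.54066; window check -1.3 ≤ -0.54066 < 0.1 is true → IN Λ
[3] lift (-1,-1): star map gives -0.80742; window check -1.3 ≤ -0.80742 < 0.1 is true → IN Λ
[4] lift (2,8): star map gives 0.45934; window check -1.3 ≤ 0.45934 < 0.1 is false → out

1, 2, 3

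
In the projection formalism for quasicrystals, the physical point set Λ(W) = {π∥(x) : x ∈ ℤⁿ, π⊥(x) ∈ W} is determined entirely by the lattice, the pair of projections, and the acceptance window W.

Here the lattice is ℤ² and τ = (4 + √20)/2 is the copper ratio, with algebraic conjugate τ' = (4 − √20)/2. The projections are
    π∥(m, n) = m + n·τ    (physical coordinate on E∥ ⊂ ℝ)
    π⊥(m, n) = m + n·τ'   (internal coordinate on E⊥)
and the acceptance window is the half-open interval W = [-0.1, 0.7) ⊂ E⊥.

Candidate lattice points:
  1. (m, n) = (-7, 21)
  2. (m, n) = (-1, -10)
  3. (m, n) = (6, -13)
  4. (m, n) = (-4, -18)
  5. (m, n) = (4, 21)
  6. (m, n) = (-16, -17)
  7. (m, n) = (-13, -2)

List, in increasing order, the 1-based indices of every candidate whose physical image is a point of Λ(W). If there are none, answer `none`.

Numerically τ ≈ 4.23607 and τ' = −1/τ ≈ -0.23607.
[1] lift (-7,21): star map gives -11.95743; window check -0.1 ≤ -11.95743 < 0.7 is false → out
[2] lift (-1,-10): star map gives 1.36068; window check -0.1 ≤ 1.36068 < 0.7 is false → out
[3] lift (6,-13): star map gives 9.06888; window check -0.1 ≤ 9.06888 < 0.7 is false → out
[4] lift (-4,-18): star map gives 0.24922; window check -0.1 ≤ 0.24922 < 0.7 is true → IN Λ
[5] lift (4,21): star map gives -0.95743; window check -0.1 ≤ -0.95743 < 0.7 is false → out
[6] lift (-16,-17): star map gives -11.98684; window check -0.1 ≤ -11.98684 < 0.7 is false → out
[7] lift (-13,-2): star map gives -12.52786; window check -0.1 ≤ -12.52786 < 0.7 is false → out

4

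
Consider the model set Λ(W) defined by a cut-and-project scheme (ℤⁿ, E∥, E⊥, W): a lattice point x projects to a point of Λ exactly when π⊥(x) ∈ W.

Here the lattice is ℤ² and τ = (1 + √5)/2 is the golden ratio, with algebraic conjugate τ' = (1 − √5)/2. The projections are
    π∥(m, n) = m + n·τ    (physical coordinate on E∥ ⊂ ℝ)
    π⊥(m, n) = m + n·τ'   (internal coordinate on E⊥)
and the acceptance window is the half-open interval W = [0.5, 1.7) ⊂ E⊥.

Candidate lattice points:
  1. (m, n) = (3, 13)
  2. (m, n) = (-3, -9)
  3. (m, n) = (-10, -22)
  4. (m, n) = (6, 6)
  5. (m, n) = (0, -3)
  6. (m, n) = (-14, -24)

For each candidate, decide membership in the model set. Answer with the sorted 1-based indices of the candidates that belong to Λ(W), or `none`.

6

τ' = (1−√5)/2 ≈ -0.61803.
candidate 1: (m,n)=(3,13) → π∥ = 3+13·τ ≈ 24.03444, π⊥ = 3+13·τ' ≈ -5.03444 ∉ [0.5, 1.7) ⇒ out
candidate 2: (m,n)=(-3,-9) → π∥ = -3-9·τ ≈ -17.56231, π⊥ = -3-9·τ' ≈ 2.56231 ∉ [0.5, 1.7) ⇒ out
candidate 3: (m,n)=(-10,-22) → π∥ = -10-22·τ ≈ -45.59675, π⊥ = -10-22·τ' ≈ 3.59675 ∉ [0.5, 1.7) ⇒ out
candidate 4: (m,n)=(6,6) → π∥ = 6+6·τ ≈ 15.70820, π⊥ = 6+6·τ' ≈ 2.29180 ∉ [0.5, 1.7) ⇒ out
candidate 5: (m,n)=(0,-3) → π∥ = 0-3·τ ≈ -4.85410, π⊥ = 0-3·τ' ≈ 1.85410 ∉ [0.5, 1.7) ⇒ out
candidate 6: (m,n)=(-14,-24) → π∥ = -14-24·τ ≈ -52.83282, π⊥ = -14-24·τ' ≈ 0.83282 ∈ [0.5, 1.7) ⇒ IN Λ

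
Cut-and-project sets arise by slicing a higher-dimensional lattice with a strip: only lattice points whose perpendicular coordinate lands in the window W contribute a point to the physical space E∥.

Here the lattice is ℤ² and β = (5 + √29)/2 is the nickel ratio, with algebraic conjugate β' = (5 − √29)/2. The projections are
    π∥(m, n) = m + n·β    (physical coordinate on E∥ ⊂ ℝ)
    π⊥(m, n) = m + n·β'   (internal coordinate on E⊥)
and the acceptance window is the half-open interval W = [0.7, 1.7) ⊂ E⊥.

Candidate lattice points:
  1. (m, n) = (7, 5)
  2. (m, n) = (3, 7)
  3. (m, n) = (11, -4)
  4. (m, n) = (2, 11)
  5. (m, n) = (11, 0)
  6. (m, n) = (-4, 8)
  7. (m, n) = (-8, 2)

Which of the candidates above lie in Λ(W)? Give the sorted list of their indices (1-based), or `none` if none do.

Numerically β ≈ 5.192582 and β' = −1/β ≈ -0.192582.
#1 (7,5): internal coord 7 + (5)·β' = +6.037088; +6.037088 ∉ [0.7, 1.7) → out
#2 (3,7): internal coord 3 + (7)·β' = +1.651923; +1.651923 ∈ [0.7, 1.7) → IN Λ
#3 (11,-4): internal coord 11 + (-4)·β' = +11.770330; +11.770330 ∉ [0.7, 1.7) → out
#4 (2,11): internal coord 2 + (11)·β' = -0.118406; -0.118406 ∉ [0.7, 1.7) → out
#5 (11,0): internal coord 11 + (0)·β' = +11.000000; +11.000000 ∉ [0.7, 1.7) → out
#6 (-4,8): internal coord -4 + (8)·β' = -5.540659; -5.540659 ∉ [0.7, 1.7) → out
#7 (-8,2): internal coord -8 + (2)·β' = -8.385165; -8.385165 ∉ [0.7, 1.7) → out

2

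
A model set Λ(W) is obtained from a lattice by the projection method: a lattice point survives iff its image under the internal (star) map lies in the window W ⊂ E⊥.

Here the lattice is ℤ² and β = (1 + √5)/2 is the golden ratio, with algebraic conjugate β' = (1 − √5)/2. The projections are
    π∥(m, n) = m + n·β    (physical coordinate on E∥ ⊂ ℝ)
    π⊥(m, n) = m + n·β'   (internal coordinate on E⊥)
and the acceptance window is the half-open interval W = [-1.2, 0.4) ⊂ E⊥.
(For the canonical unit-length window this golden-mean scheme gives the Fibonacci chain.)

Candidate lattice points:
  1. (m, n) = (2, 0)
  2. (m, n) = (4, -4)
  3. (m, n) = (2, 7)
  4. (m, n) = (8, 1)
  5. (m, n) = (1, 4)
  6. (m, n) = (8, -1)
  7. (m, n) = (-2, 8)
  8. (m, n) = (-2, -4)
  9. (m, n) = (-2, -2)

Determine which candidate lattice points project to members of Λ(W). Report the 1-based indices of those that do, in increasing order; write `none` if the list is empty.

9

Numerically β ≈ 1.6180 and β' = −1/β ≈ -0.6180.
#1 (2,0): internal coord 2 + (0)·β' = +2.0000; +2.0000 ∉ [-1.2, 0.4) → out
#2 (4,-4): internal coord 4 + (-4)·β' = +6.4721; +6.4721 ∉ [-1.2, 0.4) → out
#3 (2,7): internal coord 2 + (7)·β' = -2.3262; -2.3262 ∉ [-1.2, 0.4) → out
#4 (8,1): internal coord 8 + (1)·β' = +7.3820; +7.3820 ∉ [-1.2, 0.4) → out
#5 (1,4): internal coord 1 + (4)·β' = -1.4721; -1.4721 ∉ [-1.2, 0.4) → out
#6 (8,-1): internal coord 8 + (-1)·β' = +8.6180; +8.6180 ∉ [-1.2, 0.4) → out
#7 (-2,8): internal coord -2 + (8)·β' = -6.9443; -6.9443 ∉ [-1.2, 0.4) → out
#8 (-2,-4): internal coord -2 + (-4)·β' = +0.4721; +0.4721 ∉ [-1.2, 0.4) → out
#9 (-2,-2): internal coord -2 + (-2)·β' = -0.7639; -0.7639 ∈ [-1.2, 0.4) → IN Λ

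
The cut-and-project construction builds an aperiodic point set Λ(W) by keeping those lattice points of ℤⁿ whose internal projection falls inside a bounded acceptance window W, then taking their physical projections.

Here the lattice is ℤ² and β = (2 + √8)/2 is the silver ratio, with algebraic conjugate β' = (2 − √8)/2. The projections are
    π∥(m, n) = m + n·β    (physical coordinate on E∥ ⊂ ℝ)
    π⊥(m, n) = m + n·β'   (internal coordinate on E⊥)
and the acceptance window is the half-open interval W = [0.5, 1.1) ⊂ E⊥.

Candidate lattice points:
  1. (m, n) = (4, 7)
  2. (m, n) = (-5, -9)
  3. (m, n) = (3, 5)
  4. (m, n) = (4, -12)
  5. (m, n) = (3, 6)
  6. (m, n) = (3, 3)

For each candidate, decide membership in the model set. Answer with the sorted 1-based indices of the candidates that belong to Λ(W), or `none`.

3, 5

Compute β' = (2−√8)/2 = -0.4142, so π⊥(m,n) = m -0.4142·n.
candidate 1: (m,n)=(4,7) → π∥ = 4+7·β ≈ 20.8995, π⊥ = 4+7·β' ≈ 1.1005 ∉ [0.5, 1.1) ⇒ out
candidate 2: (m,n)=(-5,-9) → π∥ = -5-9·β ≈ -26.7279, π⊥ = -5-9·β' ≈ -1.2721 ∉ [0.5, 1.1) ⇒ out
candidate 3: (m,n)=(3,5) → π∥ = 3+5·β ≈ 15.0711, π⊥ = 3+5·β' ≈ 0.9289 ∈ [0.5, 1.1) ⇒ IN Λ
candidate 4: (m,n)=(4,-12) → π∥ = 4-12·β ≈ -24.9706, π⊥ = 4-12·β' ≈ 8.9706 ∉ [0.5, 1.1) ⇒ out
candidate 5: (m,n)=(3,6) → π∥ = 3+6·β ≈ 17.4853, π⊥ = 3+6·β' ≈ 0.5147 ∈ [0.5, 1.1) ⇒ IN Λ
candidate 6: (m,n)=(3,3) → π∥ = 3+3·β ≈ 10.2426, π⊥ = 3+3·β' ≈ 1.7574 ∉ [0.5, 1.1) ⇒ out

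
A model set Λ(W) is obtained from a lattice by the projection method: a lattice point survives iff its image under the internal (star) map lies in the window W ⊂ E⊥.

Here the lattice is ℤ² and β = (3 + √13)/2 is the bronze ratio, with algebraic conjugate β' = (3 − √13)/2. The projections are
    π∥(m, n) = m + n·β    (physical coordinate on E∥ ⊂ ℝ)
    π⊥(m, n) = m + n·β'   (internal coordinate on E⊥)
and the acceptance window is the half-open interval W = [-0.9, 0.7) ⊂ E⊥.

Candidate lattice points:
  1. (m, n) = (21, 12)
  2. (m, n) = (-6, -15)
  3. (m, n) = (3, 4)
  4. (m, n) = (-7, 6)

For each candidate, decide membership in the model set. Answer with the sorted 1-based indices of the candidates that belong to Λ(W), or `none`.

Compute β' = (3−√13)/2 = -0.3028, so π⊥(m,n) = m -0.3028·n.
[1] lift (21,12): star map gives 17.3667; window check -0.9 ≤ 17.3667 < 0.7 is false → out
[2] lift (-6,-15): star map gives -1.4584; window check -0.9 ≤ -1.4584 < 0.7 is false → out
[3] lift (3,4): star map gives 1.7889; window check -0.9 ≤ 1.7889 < 0.7 is false → out
[4] lift (-7,6): star map gives -8.8167; window check -0.9 ≤ -8.8167 < 0.7 is false → out

none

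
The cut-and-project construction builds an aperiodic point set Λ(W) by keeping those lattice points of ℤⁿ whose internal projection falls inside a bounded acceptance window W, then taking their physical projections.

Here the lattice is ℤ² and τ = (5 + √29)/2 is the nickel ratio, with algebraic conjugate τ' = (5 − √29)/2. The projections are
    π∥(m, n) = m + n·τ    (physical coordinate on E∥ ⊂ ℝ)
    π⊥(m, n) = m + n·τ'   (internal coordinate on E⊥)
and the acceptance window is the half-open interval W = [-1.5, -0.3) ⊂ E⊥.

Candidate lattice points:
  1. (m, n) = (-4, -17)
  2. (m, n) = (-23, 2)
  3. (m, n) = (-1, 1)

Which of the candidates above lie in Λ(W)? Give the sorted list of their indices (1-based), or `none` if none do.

1, 3

Numerically τ ≈ 5.19258 and τ' = −1/τ ≈ -0.19258.
candidate 1: (m,n)=(-4,-17) → π∥ = -4-17·τ ≈ -92.27390, π⊥ = -4-17·τ' ≈ -0.72610 ∈ [-1.5, -0.3) ⇒ IN Λ
candidate 2: (m,n)=(-23,2) → π∥ = -23+2·τ ≈ -12.61484, π⊥ = -23+2·τ' ≈ -23.38516 ∉ [-1.5, -0.3) ⇒ out
candidate 3: (m,n)=(-1,1) → π∥ = -1+1·τ ≈ 4.19258, π⊥ = -1+1·τ' ≈ -1.19258 ∈ [-1.5, -0.3) ⇒ IN Λ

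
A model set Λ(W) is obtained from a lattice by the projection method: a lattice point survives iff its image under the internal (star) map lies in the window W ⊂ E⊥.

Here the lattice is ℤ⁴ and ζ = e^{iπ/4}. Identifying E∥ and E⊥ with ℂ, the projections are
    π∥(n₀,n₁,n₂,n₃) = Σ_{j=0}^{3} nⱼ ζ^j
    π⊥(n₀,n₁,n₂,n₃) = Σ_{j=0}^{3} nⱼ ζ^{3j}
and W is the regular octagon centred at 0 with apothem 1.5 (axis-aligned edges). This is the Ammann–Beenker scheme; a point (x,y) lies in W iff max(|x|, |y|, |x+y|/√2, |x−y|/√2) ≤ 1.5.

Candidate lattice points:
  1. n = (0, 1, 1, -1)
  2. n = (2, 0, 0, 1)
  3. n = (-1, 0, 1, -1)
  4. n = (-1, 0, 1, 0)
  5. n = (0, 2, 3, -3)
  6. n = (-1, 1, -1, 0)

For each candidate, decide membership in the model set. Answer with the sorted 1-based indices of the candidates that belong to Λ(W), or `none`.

4

Internal map: ζ^{3j} for j=0..3 gives (1,0), (−√2/2,√2/2), (0,−1), (√2/2,√2/2).
candidate 1: n = (0, 1, 1, -1) → π⊥ ≈ (-1.4142, -1.0000); max(|x|,|y|,|x±y|/√2) = 1.7071 > 1.5 ⇒ ∉ W
candidate 2: n = (2, 0, 0, 1) → π⊥ ≈ (+2.7071, +0.7071); max(|x|,|y|,|x±y|/√2) = 2.7071 > 1.5 ⇒ ∉ W
candidate 3: n = (-1, 0, 1, -1) → π⊥ ≈ (-1.7071, -1.7071); max(|x|,|y|,|x±y|/√2) = 2.4142 > 1.5 ⇒ ∉ W
candidate 4: n = (-1, 0, 1, 0) → π⊥ ≈ (-1.0000, -1.0000); max(|x|,|y|,|x±y|/√2) = 1.4142 ≤ 1.5 ⇒ ∈ W
candidate 5: n = (0, 2, 3, -3) → π⊥ ≈ (-3.5355, -3.7071); max(|x|,|y|,|x±y|/√2) = 5.1213 > 1.5 ⇒ ∉ W
candidate 6: n = (-1, 1, -1, 0) → π⊥ ≈ (-1.7071, +1.7071); max(|x|,|y|,|x±y|/√2) = 2.4142 > 1.5 ⇒ ∉ W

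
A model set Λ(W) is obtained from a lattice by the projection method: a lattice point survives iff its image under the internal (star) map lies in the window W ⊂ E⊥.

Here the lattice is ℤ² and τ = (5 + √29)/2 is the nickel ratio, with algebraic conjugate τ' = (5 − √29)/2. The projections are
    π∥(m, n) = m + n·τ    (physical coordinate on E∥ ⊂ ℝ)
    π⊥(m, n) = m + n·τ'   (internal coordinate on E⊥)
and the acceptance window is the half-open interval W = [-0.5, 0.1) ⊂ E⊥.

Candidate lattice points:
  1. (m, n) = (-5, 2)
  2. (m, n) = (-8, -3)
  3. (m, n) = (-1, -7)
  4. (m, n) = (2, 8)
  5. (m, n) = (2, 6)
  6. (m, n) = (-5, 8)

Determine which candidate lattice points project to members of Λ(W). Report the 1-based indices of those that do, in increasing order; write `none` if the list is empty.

Compute τ' = (5−√29)/2 = -0.192582, so π⊥(m,n) = m -0.192582·n.
[1] lift (-5,2): star map gives -5.385165; window check -0.5 ≤ -5.385165 < 0.1 is false → out
[2] lift (-8,-3): star map gives -7.422253; window check -0.5 ≤ -7.422253 < 0.1 is false → out
[3] lift (-1,-7): star map gives 0.348077; window check -0.5 ≤ 0.348077 < 0.1 is false → out
[4] lift (2,8): star map gives 0.459341; window check -0.5 ≤ 0.459341 < 0.1 is false → out
[5] lift (2,6): star map gives 0.844506; window check -0.5 ≤ 0.844506 < 0.1 is false → out
[6] lift (-5,8): star map gives -6.540659; window check -0.5 ≤ -6.540659 < 0.1 is false → out

none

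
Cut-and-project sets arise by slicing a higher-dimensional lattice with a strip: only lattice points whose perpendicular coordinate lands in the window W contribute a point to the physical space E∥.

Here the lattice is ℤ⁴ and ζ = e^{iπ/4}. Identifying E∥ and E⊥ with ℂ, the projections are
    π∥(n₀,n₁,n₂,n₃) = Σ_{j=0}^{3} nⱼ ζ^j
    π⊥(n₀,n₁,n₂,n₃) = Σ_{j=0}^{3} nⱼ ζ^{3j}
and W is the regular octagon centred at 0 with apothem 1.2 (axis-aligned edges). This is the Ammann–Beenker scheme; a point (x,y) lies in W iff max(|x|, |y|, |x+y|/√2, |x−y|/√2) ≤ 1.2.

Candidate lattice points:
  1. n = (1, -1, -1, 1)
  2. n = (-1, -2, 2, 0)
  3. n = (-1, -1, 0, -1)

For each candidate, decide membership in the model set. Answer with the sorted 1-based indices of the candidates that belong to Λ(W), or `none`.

With ζ = e^{iπ/4} the internal vectors are ζ^0,ζ^3,ζ^6,ζ^9.
candidate 1: n = (1, -1, -1, 1) → π⊥ ≈ (+2.4142, +1.0000); max(|x|,|y|,|x±y|/√2) = 2.4142 > 1.2 ⇒ ∉ W
candidate 2: n = (-1, -2, 2, 0) → π⊥ ≈ (+0.4142, -3.4142); max(|x|,|y|,|x±y|/√2) = 3.4142 > 1.2 ⇒ ∉ W
candidate 3: n = (-1, -1, 0, -1) → π⊥ ≈ (-1.0000, -1.4142); max(|x|,|y|,|x±y|/√2) = 1.7071 > 1.2 ⇒ ∉ W

none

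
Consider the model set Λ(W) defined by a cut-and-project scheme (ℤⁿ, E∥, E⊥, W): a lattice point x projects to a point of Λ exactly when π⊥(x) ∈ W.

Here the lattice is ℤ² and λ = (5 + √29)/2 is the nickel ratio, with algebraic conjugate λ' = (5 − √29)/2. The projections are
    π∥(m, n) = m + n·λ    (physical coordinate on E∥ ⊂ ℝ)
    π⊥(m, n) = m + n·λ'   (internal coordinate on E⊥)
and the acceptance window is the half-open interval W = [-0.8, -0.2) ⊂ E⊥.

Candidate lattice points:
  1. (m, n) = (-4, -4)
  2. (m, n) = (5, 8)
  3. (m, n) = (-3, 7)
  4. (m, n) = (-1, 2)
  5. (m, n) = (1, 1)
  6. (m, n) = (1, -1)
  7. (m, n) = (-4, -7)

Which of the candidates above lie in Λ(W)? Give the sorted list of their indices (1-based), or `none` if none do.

none

λ' = (5−√29)/2 ≈ -0.1926.
#1 (-4,-4): internal coord -4 + (-4)·λ' = -3.2297; -3.2297 ∉ [-0.8, -0.2) → out
#2 (5,8): internal coord 5 + (8)·λ' = +3.4593; +3.4593 ∉ [-0.8, -0.2) → out
#3 (-3,7): internal coord -3 + (7)·λ' = -4.3481; -4.3481 ∉ [-0.8, -0.2) → out
#4 (-1,2): internal coord -1 + (2)·λ' = -1.3852; -1.3852 ∉ [-0.8, -0.2) → out
#5 (1,1): internal coord 1 + (1)·λ' = +0.8074; +0.8074 ∉ [-0.8, -0.2) → out
#6 (1,-1): internal coord 1 + (-1)·λ' = +1.1926; +1.1926 ∉ [-0.8, -0.2) → out
#7 (-4,-7): internal coord -4 + (-7)·λ' = -2.6519; -2.6519 ∉ [-0.8, -0.2) → out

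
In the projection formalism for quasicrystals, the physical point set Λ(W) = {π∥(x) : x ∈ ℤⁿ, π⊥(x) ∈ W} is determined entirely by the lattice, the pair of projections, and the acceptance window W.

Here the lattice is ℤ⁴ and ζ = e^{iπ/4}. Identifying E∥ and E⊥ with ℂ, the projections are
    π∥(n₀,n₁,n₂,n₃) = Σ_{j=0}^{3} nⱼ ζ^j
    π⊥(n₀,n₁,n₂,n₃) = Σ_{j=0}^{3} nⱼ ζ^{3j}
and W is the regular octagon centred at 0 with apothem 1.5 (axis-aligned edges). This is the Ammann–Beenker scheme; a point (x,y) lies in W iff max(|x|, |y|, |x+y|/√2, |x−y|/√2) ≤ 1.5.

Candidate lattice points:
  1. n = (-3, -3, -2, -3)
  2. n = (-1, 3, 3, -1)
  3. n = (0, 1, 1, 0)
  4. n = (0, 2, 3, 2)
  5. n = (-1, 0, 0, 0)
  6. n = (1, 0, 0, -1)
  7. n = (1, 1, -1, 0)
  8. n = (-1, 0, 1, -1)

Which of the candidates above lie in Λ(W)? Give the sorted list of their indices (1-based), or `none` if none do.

π⊥(n) = n₀ + n₁ζ³ + n₂ζ⁶ + n₃ζ⁹ where ζ = e^{iπ/4}.
candidate 1: n = (-3, -3, -2, -3) → π⊥ ≈ (-3.000000, -2.242641); max(|x|,|y|,|x±y|/√2) = 3.707107 > 1.5 ⇒ ∉ W
candidate 2: n = (-1, 3, 3, -1) → π⊥ ≈ (-3.828427, -1.585786); max(|x|,|y|,|x±y|/√2) = 3.828427 > 1.5 ⇒ ∉ W
candidate 3: n = (0, 1, 1, 0) → π⊥ ≈ (-0.707107, -0.292893); max(|x|,|y|,|x±y|/√2) = 0.707107 ≤ 1.5 ⇒ ∈ W
candidate 4: n = (0, 2, 3, 2) → π⊥ ≈ (+0.000000, -0.171573); max(|x|,|y|,|x±y|/√2) = 0.171573 ≤ 1.5 ⇒ ∈ W
candidate 5: n = (-1, 0, 0, 0) → π⊥ ≈ (-1.000000, +0.000000); max(|x|,|y|,|x±y|/√2) = 1.000000 ≤ 1.5 ⇒ ∈ W
candidate 6: n = (1, 0, 0, -1) → π⊥ ≈ (+0.292893, -0.707107); max(|x|,|y|,|x±y|/√2) = 0.707107 ≤ 1.5 ⇒ ∈ W
candidate 7: n = (1, 1, -1, 0) → π⊥ ≈ (+0.292893, +1.707107); max(|x|,|y|,|x±y|/√2) = 1.707107 > 1.5 ⇒ ∉ W
candidate 8: n = (-1, 0, 1, -1) → π⊥ ≈ (-1.707107, -1.707107); max(|x|,|y|,|x±y|/√2) = 2.414214 > 1.5 ⇒ ∉ W

3, 4, 5, 6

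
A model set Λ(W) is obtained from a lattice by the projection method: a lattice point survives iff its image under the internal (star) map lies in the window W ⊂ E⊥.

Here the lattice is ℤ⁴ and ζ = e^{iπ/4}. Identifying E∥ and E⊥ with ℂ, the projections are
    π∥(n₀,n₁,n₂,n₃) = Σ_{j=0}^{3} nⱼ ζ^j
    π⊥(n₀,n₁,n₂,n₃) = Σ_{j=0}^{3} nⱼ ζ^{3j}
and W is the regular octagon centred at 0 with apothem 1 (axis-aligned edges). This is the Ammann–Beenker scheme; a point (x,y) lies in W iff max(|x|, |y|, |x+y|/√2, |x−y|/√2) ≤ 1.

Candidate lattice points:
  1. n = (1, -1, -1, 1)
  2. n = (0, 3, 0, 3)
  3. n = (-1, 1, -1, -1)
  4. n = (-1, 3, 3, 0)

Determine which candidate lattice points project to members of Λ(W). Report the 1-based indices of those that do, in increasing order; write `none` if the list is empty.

π⊥(n) = n₀ + n₁ζ³ + n₂ζ⁶ + n₃ζ⁹ where ζ = e^{iπ/4}.
candidate 1: n = (1, -1, -1, 1) → π⊥ ≈ (+2.414214, +1.000000); max(|x|,|y|,|x±y|/√2) = 2.414214 > 1 ⇒ ∉ W
candidate 2: n = (0, 3, 0, 3) → π⊥ ≈ (+0.000000, +4.242641); max(|x|,|y|,|x±y|/√2) = 4.242641 > 1 ⇒ ∉ W
candidate 3: n = (-1, 1, -1, -1) → π⊥ ≈ (-2.414214, +1.000000); max(|x|,|y|,|x±y|/√2) = 2.414214 > 1 ⇒ ∉ W
candidate 4: n = (-1, 3, 3, 0) → π⊥ ≈ (-3.121320, -0.878680); max(|x|,|y|,|x±y|/√2) = 3.121320 > 1 ⇒ ∉ W

none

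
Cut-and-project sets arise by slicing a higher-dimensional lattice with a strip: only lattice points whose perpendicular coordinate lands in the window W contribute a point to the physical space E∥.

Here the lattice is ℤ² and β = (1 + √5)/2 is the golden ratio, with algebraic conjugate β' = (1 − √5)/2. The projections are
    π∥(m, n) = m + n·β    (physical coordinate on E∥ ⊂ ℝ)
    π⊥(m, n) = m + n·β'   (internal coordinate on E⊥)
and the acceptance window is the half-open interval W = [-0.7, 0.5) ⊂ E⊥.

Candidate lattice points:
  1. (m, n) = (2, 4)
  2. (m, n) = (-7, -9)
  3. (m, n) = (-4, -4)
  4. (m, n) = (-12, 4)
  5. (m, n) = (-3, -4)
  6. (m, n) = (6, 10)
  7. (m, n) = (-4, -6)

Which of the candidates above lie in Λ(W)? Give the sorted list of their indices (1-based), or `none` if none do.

Numerically β ≈ 1.61803 and β' = −1/β ≈ -0.61803.
candidate 1: (m,n)=(2,4) → π∥ = 2+4·β ≈ 8.47214, π⊥ = 2+4·β' ≈ -0.47214 ∈ [-0.7, 0.5) ⇒ IN Λ
candidate 2: (m,n)=(-7,-9) → π∥ = -7-9·β ≈ -21.56231, π⊥ = -7-9·β' ≈ -1.43769 ∉ [-0.7, 0.5) ⇒ out
candidate 3: (m,n)=(-4,-4) → π∥ = -4-4·β ≈ -10.47214, π⊥ = -4-4·β' ≈ -1.52786 ∉ [-0.7, 0.5) ⇒ out
candidate 4: (m,n)=(-12,4) → π∥ = -12+4·β ≈ -5.52786, π⊥ = -12+4·β' ≈ -14.47214 ∉ [-0.7, 0.5) ⇒ out
candidate 5: (m,n)=(-3,-4) → π∥ = -3-4·β ≈ -9.47214, π⊥ = -3-4·β' ≈ -0.52786 ∈ [-0.7, 0.5) ⇒ IN Λ
candidate 6: (m,n)=(6,10) → π∥ = 6+10·β ≈ 22.18034, π⊥ = 6+10·β' ≈ -0.18034 ∈ [-0.7, 0.5) ⇒ IN Λ
candidate 7: (m,n)=(-4,-6) → π∥ = -4-6·β ≈ -13.70820, π⊥ = -4-6·β' ≈ -0.29180 ∈ [-0.7, 0.5) ⇒ IN Λ

1, 5, 6, 7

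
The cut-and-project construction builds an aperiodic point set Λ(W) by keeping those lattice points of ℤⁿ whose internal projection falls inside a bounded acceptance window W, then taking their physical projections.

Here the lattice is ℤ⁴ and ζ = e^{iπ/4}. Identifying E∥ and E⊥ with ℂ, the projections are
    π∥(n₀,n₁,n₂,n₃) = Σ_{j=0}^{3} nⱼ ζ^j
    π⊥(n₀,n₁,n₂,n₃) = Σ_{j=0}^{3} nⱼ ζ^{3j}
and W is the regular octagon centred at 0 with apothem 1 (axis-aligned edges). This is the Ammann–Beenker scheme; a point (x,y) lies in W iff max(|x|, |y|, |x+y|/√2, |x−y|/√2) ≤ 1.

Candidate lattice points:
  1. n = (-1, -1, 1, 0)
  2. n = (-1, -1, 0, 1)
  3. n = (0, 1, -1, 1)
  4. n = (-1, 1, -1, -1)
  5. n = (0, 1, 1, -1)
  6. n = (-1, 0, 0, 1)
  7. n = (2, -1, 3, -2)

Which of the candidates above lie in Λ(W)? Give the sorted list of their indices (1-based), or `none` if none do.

Internal map: ζ^{3j} for j=0..3 gives (1,0), (−√2/2,√2/2), (0,−1), (√2/2,√2/2).
candidate 1: n = (-1, -1, 1, 0) → π⊥ ≈ (-0.29289, -1.70711); max(|x|,|y|,|x±y|/√2) = 1.70711 > 1 ⇒ ∉ W
candidate 2: n = (-1, -1, 0, 1) → π⊥ ≈ (+0.41421, +0.00000); max(|x|,|y|,|x±y|/√2) = 0.41421 ≤ 1 ⇒ ∈ W
candidate 3: n = (0, 1, -1, 1) → π⊥ ≈ (+0.00000, +2.41421); max(|x|,|y|,|x±y|/√2) = 2.41421 > 1 ⇒ ∉ W
candidate 4: n = (-1, 1, -1, -1) → π⊥ ≈ (-2.41421, +1.00000); max(|x|,|y|,|x±y|/√2) = 2.41421 > 1 ⇒ ∉ W
candidate 5: n = (0, 1, 1, -1) → π⊥ ≈ (-1.41421, -1.00000); max(|x|,|y|,|x±y|/√2) = 1.70711 > 1 ⇒ ∉ W
candidate 6: n = (-1, 0, 0, 1) → π⊥ ≈ (-0.29289, +0.70711); max(|x|,|y|,|x±y|/√2) = 0.70711 ≤ 1 ⇒ ∈ W
candidate 7: n = (2, -1, 3, -2) → π⊥ ≈ (+1.29289, -5.12132); max(|x|,|y|,|x±y|/√2) = 5.12132 > 1 ⇒ ∉ W

2, 6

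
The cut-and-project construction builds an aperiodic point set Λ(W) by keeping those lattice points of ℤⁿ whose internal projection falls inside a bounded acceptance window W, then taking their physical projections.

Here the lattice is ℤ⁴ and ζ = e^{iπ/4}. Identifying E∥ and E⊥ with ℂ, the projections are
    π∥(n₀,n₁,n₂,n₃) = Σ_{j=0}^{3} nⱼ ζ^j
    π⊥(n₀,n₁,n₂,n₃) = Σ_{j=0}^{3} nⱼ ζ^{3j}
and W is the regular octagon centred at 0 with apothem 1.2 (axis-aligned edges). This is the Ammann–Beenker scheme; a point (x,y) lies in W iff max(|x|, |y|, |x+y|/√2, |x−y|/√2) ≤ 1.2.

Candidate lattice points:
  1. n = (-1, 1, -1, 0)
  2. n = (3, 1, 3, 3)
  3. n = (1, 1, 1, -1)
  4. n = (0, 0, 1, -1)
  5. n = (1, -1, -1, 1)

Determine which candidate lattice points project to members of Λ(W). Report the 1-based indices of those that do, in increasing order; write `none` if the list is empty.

3

Internal map: ζ^{3j} for j=0..3 gives (1,0), (−√2/2,√2/2), (0,−1), (√2/2,√2/2).
candidate 1: n = (-1, 1, -1, 0) → π⊥ ≈ (-1.70711, +1.70711); max(|x|,|y|,|x±y|/√2) = 2.41421 > 1.2 ⇒ ∉ W
candidate 2: n = (3, 1, 3, 3) → π⊥ ≈ (+4.41421, -0.17157); max(|x|,|y|,|x±y|/√2) = 4.41421 > 1.2 ⇒ ∉ W
candidate 3: n = (1, 1, 1, -1) → π⊥ ≈ (-0.41421, -1.00000); max(|x|,|y|,|x±y|/√2) = 1.00000 ≤ 1.2 ⇒ ∈ W
candidate 4: n = (0, 0, 1, -1) → π⊥ ≈ (-0.70711, -1.70711); max(|x|,|y|,|x±y|/√2) = 1.70711 > 1.2 ⇒ ∉ W
candidate 5: n = (1, -1, -1, 1) → π⊥ ≈ (+2.41421, +1.00000); max(|x|,|y|,|x±y|/√2) = 2.41421 > 1.2 ⇒ ∉ W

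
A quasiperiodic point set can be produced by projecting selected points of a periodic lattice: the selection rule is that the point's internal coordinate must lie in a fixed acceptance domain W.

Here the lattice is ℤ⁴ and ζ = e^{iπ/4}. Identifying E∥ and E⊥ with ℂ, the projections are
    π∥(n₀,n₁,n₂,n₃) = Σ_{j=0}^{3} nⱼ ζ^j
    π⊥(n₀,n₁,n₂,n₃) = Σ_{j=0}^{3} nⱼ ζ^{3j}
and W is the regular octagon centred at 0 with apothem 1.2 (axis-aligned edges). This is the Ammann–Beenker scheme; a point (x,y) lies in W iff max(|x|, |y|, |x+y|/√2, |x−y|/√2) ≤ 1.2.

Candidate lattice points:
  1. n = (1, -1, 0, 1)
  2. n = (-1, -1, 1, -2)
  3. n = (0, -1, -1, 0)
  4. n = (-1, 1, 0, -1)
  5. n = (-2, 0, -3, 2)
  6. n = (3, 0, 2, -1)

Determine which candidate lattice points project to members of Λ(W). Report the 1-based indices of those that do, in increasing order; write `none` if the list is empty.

With ζ = e^{iπ/4} the internal vectors are ζ^0,ζ^3,ζ^6,ζ^9.
candidate 1: n = (1, -1, 0, 1) → π⊥ ≈ (+2.414214, +0.000000); max(|x|,|y|,|x±y|/√2) = 2.414214 > 1.2 ⇒ ∉ W
candidate 2: n = (-1, -1, 1, -2) → π⊥ ≈ (-1.707107, -3.121320); max(|x|,|y|,|x±y|/√2) = 3.414214 > 1.2 ⇒ ∉ W
candidate 3: n = (0, -1, -1, 0) → π⊥ ≈ (+0.707107, +0.292893); max(|x|,|y|,|x±y|/√2) = 0.707107 ≤ 1.2 ⇒ ∈ W
candidate 4: n = (-1, 1, 0, -1) → π⊥ ≈ (-2.414214, +0.000000); max(|x|,|y|,|x±y|/√2) = 2.414214 > 1.2 ⇒ ∉ W
candidate 5: n = (-2, 0, -3, 2) → π⊥ ≈ (-0.585786, +4.414214); max(|x|,|y|,|x±y|/√2) = 4.414214 > 1.2 ⇒ ∉ W
candidate 6: n = (3, 0, 2, -1) → π⊥ ≈ (+2.292893, -2.707107); max(|x|,|y|,|x±y|/√2) = 3.535534 > 1.2 ⇒ ∉ W

3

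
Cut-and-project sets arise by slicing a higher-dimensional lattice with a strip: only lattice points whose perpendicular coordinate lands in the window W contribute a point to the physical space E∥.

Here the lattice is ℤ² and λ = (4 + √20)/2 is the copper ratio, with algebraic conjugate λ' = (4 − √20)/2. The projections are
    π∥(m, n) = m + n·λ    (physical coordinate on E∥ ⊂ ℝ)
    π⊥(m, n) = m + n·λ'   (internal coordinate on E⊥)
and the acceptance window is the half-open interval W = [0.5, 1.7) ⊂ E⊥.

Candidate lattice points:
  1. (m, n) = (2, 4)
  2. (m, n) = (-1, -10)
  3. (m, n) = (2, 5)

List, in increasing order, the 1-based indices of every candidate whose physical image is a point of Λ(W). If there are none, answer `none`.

Compute λ' = (4−√20)/2 = -0.23607, so π⊥(m,n) = m -0.23607·n.
#1 (2,4): internal coord 2 + (4)·λ' = +1.05573; +1.05573 ∈ [0.5, 1.7) → IN Λ
#2 (-1,-10): internal coord -1 + (-10)·λ' = +1.36068; +1.36068 ∈ [0.5, 1.7) → IN Λ
#3 (2,5): internal coord 2 + (5)·λ' = +0.81966; +0.81966 ∈ [0.5, 1.7) → IN Λ

1, 2, 3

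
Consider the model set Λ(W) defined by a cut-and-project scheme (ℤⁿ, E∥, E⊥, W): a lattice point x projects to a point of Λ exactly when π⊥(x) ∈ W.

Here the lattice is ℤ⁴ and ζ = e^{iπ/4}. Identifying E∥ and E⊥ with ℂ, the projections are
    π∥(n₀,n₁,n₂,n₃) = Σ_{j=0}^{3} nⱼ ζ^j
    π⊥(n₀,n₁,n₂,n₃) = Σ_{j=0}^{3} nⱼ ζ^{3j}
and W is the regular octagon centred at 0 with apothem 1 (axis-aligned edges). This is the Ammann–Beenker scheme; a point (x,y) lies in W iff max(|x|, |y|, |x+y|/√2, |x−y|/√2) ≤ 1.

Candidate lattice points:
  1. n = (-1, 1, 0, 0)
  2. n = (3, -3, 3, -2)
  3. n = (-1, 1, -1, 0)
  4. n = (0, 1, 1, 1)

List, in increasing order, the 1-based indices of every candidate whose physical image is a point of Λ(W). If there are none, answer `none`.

4

Internal map: ζ^{3j} for j=0..3 gives (1,0), (−√2/2,√2/2), (0,−1), (√2/2,√2/2).
#1 (-1, 1, 0, 0): internal (-1.707107, 0.707107); octagon support 1.707107 vs apothem 1 → ∉ W
#2 (3, -3, 3, -2): internal (3.707107, -6.535534); octagon support 7.242641 vs apothem 1 → ∉ W
#3 (-1, 1, -1, 0): internal (-1.707107, 1.707107); octagon support 2.414214 vs apothem 1 → ∉ W
#4 (0, 1, 1, 1): internal (0.000000, 0.414214); octagon support 0.414214 vs apothem 1 → ∈ W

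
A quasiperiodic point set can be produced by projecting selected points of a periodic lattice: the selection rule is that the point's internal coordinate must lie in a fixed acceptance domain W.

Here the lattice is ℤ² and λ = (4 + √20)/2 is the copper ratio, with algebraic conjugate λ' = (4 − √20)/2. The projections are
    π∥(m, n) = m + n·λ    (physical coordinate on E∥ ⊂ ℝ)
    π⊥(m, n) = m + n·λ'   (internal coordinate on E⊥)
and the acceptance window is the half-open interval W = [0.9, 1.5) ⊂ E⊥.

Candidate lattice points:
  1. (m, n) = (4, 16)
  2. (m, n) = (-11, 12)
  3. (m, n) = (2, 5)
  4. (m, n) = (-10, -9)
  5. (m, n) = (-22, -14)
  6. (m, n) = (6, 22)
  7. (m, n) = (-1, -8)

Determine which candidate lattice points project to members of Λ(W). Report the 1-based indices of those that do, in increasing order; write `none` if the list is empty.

Numerically λ ≈ 4.2361 and λ' = −1/λ ≈ -0.2361.
#1 (4,16): internal coord 4 + (16)·λ' = +0.2229; +0.2229 ∉ [0.9, 1.5) → out
#2 (-11,12): internal coord -11 + (12)·λ' = -13.8328; -13.8328 ∉ [0.9, 1.5) → out
#3 (2,5): internal coord 2 + (5)·λ' = +0.8197; +0.8197 ∉ [0.9, 1.5) → out
#4 (-10,-9): internal coord -10 + (-9)·λ' = -7.8754; -7.8754 ∉ [0.9, 1.5) → out
#5 (-22,-14): internal coord -22 + (-14)·λ' = -18.6950; -18.6950 ∉ [0.9, 1.5) → out
#6 (6,22): internal coord 6 + (22)·λ' = +0.8065; +0.8065 ∉ [0.9, 1.5) → out
#7 (-1,-8): internal coord -1 + (-8)·λ' = +0.8885; +0.8885 ∉ [0.9, 1.5) → out

none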